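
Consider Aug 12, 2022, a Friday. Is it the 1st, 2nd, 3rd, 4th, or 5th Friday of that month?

Day 12 falls in week ⌈12/7⌉ of the month.
Days 1–7 hold the 1st Friday, 8–14 the 2nd, 15–21 the 3rd, 22–28 the 4th, 29–31 the 5th.
12 is in the range for the 2nd.

2nd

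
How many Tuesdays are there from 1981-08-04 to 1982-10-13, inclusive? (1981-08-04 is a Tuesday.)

1981-08-04 is a Tuesday; the first Tuesday on or after it is 1981-08-04.
From 1981-08-04 to 1982-10-13: 149 + 286 = 435 days (rest of 1981, to 1982-10-13 in 1982).
435 ÷ 7 = 62 full weeks with remainder 1, so 62 more Tuesdays after the first → 63.

63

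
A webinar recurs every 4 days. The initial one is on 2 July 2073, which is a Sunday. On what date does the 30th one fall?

26 October 2073

The 30th occurrence is 29 intervals after the first: 29 × 4 = 116 days after 2 July 2073.
July has 31 days — 29 days to the end of July leaves 87.
August has 31 days (56 left).
September has 30 days (26 left).
26 days into October → 26 October 2073.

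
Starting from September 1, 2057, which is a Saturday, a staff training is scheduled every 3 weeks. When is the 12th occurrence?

The 12th occurrence is 11 intervals after the first: 11 × 21 = 231 days after September 1, 2057.
September has 30 days — 29 days to the end of September leaves 202.
October has 31 days (171 left).
November has 30 days (141 left).
December has 31 days (110 left).
January has 31 days (79 left).
February has 28 days (51 left).
March has 31 days (20 left).
20 days into April → April 20, 2058.

April 20, 2058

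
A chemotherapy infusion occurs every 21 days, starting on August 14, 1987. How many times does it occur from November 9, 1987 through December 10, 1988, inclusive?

19

Occurrences land 21·i days after August 14, 1987 for i = 0, 1, 2, …
November 9, 1987 is 87 days after the start; 87 ÷ 21 = 4 remainder 3; since the remainder is 3, round up to i = 5. First occurrence in the window: #6 on November 27, 1987 (5×21 = 105 days in).
December 10, 1988 is 484 days after the start; 484 ÷ 21 = 23 remainder 1. Last occurrence in the window: #24 on December 9, 1988.
Occurrences #6 through #24: 19 in total.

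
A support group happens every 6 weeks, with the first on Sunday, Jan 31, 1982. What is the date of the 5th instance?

Jul 18, 1982

The 5th occurrence is 4 intervals after the first: 4 × 42 = 168 days after Jan 31, 1982.
Jan has 31 days — 0 days to the end of Jan leaves 168.
Feb has 28 days (140 left).
Mar has 31 days (109 left).
Apr has 30 days (79 left).
May has 31 days (48 left).
Jun has 30 days (18 left).
18 days into Jul → Jul 18, 1982.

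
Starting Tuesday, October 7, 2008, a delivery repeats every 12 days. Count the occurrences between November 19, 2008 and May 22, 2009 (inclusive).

15

Occurrences land 12·i days after October 7, 2008 for i = 0, 1, 2, …
November 19, 2008 is 43 days after the start; 43 ÷ 12 = 3 remainder 7; since the remainder is 7, round up to i = 4. First occurrence in the window: #5 on November 24, 2008 (4×12 = 48 days in).
May 22, 2009 is 227 days after the start; 227 ÷ 12 = 18 remainder 11. Last occurrence in the window: #19 on May 11, 2009.
Occurrences #5 through #19: 15 in total.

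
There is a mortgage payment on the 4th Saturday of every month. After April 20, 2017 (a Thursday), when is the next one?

April 22, 2017

April 2017 starts on a Saturday; its first Saturday is the 1st, so the 4th Saturday is the 22nd — April 22, 2017.
April 22, 2017 is after April 20, 2017, so that is the next one.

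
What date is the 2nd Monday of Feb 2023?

Feb 13, 2023

The first Monday of Feb 2023 is Feb 6.
The 2nd Monday is 1 weeks later: 6 + 7 = 13.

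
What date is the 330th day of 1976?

November 25, 1976

January has 31 days (330 − 31 = 299 remain).
February has 29 days (299 − 29 = 270 remain).
March has 31 days (270 − 31 = 239 remain).
April has 30 days (239 − 30 = 209 remain).
May has 31 days (209 − 31 = 178 remain).
June has 30 days (178 − 30 = 148 remain).
July has 31 days (148 − 31 = 117 remain).
August has 31 days (117 − 31 = 86 remain).
September has 30 days (86 − 30 = 56 remain).
October has 31 days (56 − 31 = 25 remain).
25 into November → November 25.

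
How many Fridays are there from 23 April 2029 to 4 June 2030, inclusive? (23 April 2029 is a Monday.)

23 April 2029 is a Monday; the first Friday on or after it is 27 April 2029 (4 days later).
From 27 April 2029 to 4 June 2030: 248 + 155 = 403 days (rest of 2029, to 4 June 2030 in 2030).
403 ÷ 7 = 57 full weeks with remainder 4, so 57 more Fridays after the first → 58.

58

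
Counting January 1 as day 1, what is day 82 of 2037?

January has 31 days (82 − 31 = 51 remain).
February has 28 days (51 − 28 = 23 remain).
23 into March → March 23.

23 March 2037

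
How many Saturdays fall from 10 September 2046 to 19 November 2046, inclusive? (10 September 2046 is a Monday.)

10 September 2046 is a Monday; the first Saturday on or after it is 15 September 2046 (5 days later).
From 15 September 2046 to 19 November 2046: 15 + 31 + 19 = 65 days (rest of September, October, November).
65 ÷ 7 = 9 full weeks with remainder 2, so 9 more Saturdays after the first → 10.

10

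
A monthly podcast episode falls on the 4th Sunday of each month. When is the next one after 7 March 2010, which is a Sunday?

28 March 2010

March 2010 starts on a Monday; its first Sunday is the 7th, so the 4th Sunday is the 28th — 28 March 2010.
28 March 2010 is after 7 March 2010, so that is the next one.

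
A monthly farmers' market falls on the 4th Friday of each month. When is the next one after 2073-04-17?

2073-04-28

April 2073 starts on a Saturday; its first Friday is the 7th, so the 4th Friday is the 28th — 2073-04-28.
2073-04-28 is after 2073-04-17, so that is the next one.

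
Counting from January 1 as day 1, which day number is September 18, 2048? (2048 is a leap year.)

262

Days in months before September: 31 + 29 + 31 + 30 + 31 + 30 + 31 + 31 = 244.
Plus 18 days into September → day 262.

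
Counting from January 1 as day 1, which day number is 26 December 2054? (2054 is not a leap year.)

Days in months before December: 31 + 28 + 31 + 30 + 31 + 30 + 31 + 31 + 30 + 31 + 30 = 334.
Plus 26 days into December → day 360.

360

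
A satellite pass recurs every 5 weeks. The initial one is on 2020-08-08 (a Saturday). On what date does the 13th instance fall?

The 13th occurrence is 12 intervals after the first: 12 × 35 = 420 days after 2020-08-08.
August has 31 days — 23 days to the end of August leaves 397.
September has 30 days (367 left).
October has 31 days (336 left).
November has 30 days (306 left).
December has 31 days (275 left).
January has 31 days (244 left).
February has 28 days (216 left).
March has 31 days (185 left).
April has 30 days (155 left).
May has 31 days (124 left).
June has 30 days (94 left).
July has 31 days (63 left).
August has 31 days (32 left).
September has 30 days (2 left).
2 days into October → 2021-10-02.

2021-10-02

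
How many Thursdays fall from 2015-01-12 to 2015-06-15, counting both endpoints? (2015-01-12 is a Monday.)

22

2015-01-12 is a Monday; the first Thursday on or after it is 2015-01-15 (3 days later).
From 2015-01-15 to 2015-06-15: 16 + 28 + 31 + 30 + 31 + 15 = 151 days (rest of January, February, March, April, May, June).
151 ÷ 7 = 21 full weeks with remainder 4, so 21 more Thursdays after the first → 22.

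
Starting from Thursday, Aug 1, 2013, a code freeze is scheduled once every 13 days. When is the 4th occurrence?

Sep 9, 2013

The 4th occurrence is 3 intervals after the first: 3 × 13 = 39 days after Aug 1, 2013.
Aug has 31 days — 30 days to the end of Aug leaves 9.
9 days into Sep → Sep 9, 2013.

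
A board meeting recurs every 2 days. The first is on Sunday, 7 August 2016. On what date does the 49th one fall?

The 49th occurrence is 48 intervals after the first: 48 × 2 = 96 days after 7 August 2016.
August has 31 days — 24 days to the end of August leaves 72.
September has 30 days (42 left).
October has 31 days (11 left).
11 days into November → 11 November 2016.

11 November 2016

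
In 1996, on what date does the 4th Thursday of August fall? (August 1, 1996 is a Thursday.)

22 August 1996

August 1996 begins on a Thursday, so the first Thursday is August 1.
The 4th Thursday is 3 weeks later: 1 + 21 = 22.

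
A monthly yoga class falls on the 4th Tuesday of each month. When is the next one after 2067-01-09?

January 2067 starts on a Saturday; its first Tuesday is the 4th, so the 4th Tuesday is the 25th — 2067-01-25.
2067-01-25 is after 2067-01-09, so that is the next one.

2067-01-25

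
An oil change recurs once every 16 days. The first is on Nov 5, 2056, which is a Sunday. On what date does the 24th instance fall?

The 24th occurrence is 23 intervals after the first: 23 × 16 = 368 days after Nov 5, 2056.
Nov has 30 days — 25 days to the end of Nov leaves 343.
Dec has 31 days (312 left).
Jan has 31 days (281 left).
Feb has 28 days (253 left).
Mar has 31 days (222 left).
Apr has 30 days (192 left).
May has 31 days (161 left).
Jun has 30 days (131 left).
Jul has 31 days (100 left).
Aug has 31 days (69 left).
Sep has 30 days (39 left).
Oct has 31 days (8 left).
8 days into Nov → Nov 8, 2057.

Nov 8, 2057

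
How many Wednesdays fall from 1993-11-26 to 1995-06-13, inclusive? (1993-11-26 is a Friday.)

1993-11-26 is a Friday; the first Wednesday on or after it is 1993-12-01 (5 days later).
From 1993-12-01 to 1995-06-13: 30 + 365 + 164 = 559 days (rest of 1993, 1994, to 1995-06-13 in 1995).
559 ÷ 7 = 79 full weeks with remainder 6, so 79 more Wednesdays after the first → 80.

80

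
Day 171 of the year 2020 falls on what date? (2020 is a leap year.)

Jun 19, 2020

Jan has 31 days (171 − 31 = 140 remain).
Feb has 29 days (140 − 29 = 111 remain).
Mar has 31 days (111 − 31 = 80 remain).
Apr has 30 days (80 − 30 = 50 remain).
May has 31 days (50 − 31 = 19 remain).
19 into Jun → Jun 19.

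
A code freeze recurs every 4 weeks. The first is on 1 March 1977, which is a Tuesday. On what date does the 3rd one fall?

The 3rd occurrence is 2 intervals after the first: 2 × 28 = 56 days after 1 March 1977.
March has 31 days — 30 days to the end of March leaves 26.
26 days into April → 26 April 1977.

26 April 1977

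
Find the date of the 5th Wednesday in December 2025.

December 2025 begins on a Monday, so the first Wednesday is December 3 (2 days later).
The 5th Wednesday is 4 weeks later: 3 + 28 = 31.

December 31, 2025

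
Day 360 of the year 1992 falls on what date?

January has 31 days (360 − 31 = 329 remain).
February has 29 days (329 − 29 = 300 remain).
March has 31 days (300 − 31 = 269 remain).
April has 30 days (269 − 30 = 239 remain).
May has 31 days (239 − 31 = 208 remain).
June has 30 days (208 − 30 = 178 remain).
July has 31 days (178 − 31 = 147 remain).
August has 31 days (147 − 31 = 116 remain).
September has 30 days (116 − 30 = 86 remain).
October has 31 days (86 − 31 = 55 remain).
November has 30 days (55 − 30 = 25 remain).
25 into December → December 25.

1992-12-25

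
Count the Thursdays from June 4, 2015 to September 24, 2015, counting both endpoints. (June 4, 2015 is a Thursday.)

June 4, 2015 is a Thursday; the first Thursday on or after it is June 4, 2015.
From June 4, 2015 to September 24, 2015: 26 + 31 + 31 + 24 = 112 days (rest of June, July, August, September).
112 ÷ 7 = 16 full weeks with remainder 0, so 16 more Thursdays after the first → 17.

17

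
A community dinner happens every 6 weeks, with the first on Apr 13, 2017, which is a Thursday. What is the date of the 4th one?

Aug 17, 2017

The 4th occurrence is 3 intervals after the first: 3 × 42 = 126 days after Apr 13, 2017.
Apr has 30 days — 17 days to the end of Apr leaves 109.
May has 31 days (78 left).
Jun has 30 days (48 left).
Jul has 31 days (17 left).
17 days into Aug → Aug 17, 2017.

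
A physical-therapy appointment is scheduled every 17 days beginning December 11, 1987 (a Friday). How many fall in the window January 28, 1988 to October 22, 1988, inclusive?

Occurrences land 17·i days after December 11, 1987 for i = 0, 1, 2, …
January 28, 1988 is 48 days after the start; 48 ÷ 17 = 2 remainder 14; since the remainder is 14, round up to i = 3. First occurrence in the window: #4 on January 31, 1988 (3×17 = 51 days in).
October 22, 1988 is 316 days after the start; 316 ÷ 17 = 18 remainder 10. Last occurrence in the window: #19 on October 12, 1988.
Occurrences #4 through #19: 16 in total.

16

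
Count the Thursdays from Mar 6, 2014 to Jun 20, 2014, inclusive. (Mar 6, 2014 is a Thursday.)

Mar 6, 2014 is a Thursday; the first Thursday on or after it is Mar 6, 2014.
From Mar 6, 2014 to Jun 20, 2014: 25 + 30 + 31 + 20 = 106 days (rest of Mar, Apr, May, Jun).
106 ÷ 7 = 15 full weeks with remainder 1, so 15 more Thursdays after the first → 16.

16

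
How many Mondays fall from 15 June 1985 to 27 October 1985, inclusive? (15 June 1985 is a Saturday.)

19

15 June 1985 is a Saturday; the first Monday on or after it is 17 June 1985 (2 days later).
From 17 June 1985 to 27 October 1985: 13 + 31 + 31 + 30 + 27 = 132 days (rest of June, July, August, September, October).
132 ÷ 7 = 18 full weeks with remainder 6, so 18 more Mondays after the first → 19.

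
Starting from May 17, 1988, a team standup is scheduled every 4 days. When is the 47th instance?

Nov 17, 1988

The 47th occurrence is 46 intervals after the first: 46 × 4 = 184 days after May 17, 1988.
May has 31 days — 14 days to the end of May leaves 170.
Jun has 30 days (140 left).
Jul has 31 days (109 left).
Aug has 31 days (78 left).
Sep has 30 days (48 left).
Oct has 31 days (17 left).
17 days into Nov → Nov 17, 1988.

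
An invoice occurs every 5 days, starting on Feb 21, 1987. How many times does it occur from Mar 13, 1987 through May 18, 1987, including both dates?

Occurrences land 5·i days after Feb 21, 1987 for i = 0, 1, 2, …
Mar 13, 1987 is 20 days after the start; 20 ÷ 5 = 4 remainder 0. First occurrence in the window: #5 on Mar 13, 1987 (4×5 = 20 days in).
May 18, 1987 is 86 days after the start; 86 ÷ 5 = 17 remainder 1. Last occurrence in the window: #18 on May 17, 1987.
Occurrences #5 through #18: 14 in total.

14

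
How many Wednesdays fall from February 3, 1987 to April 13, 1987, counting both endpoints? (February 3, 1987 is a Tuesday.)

February 3, 1987 is a Tuesday; the first Wednesday on or after it is February 4, 1987 (1 day later).
From February 4, 1987 to April 13, 1987: 24 + 31 + 13 = 68 days (rest of February, March, April).
68 ÷ 7 = 9 full weeks with remainder 5, so 9 more Wednesdays after the first → 10.

10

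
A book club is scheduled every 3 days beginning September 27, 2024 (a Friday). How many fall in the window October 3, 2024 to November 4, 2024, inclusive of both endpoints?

11

Occurrences land 3·i days after September 27, 2024 for i = 0, 1, 2, …
October 3, 2024 is 6 days after the start; 6 ÷ 3 = 2 remainder 0. First occurrence in the window: #3 on October 3, 2024 (2×3 = 6 days in).
November 4, 2024 is 38 days after the start; 38 ÷ 3 = 12 remainder 2. Last occurrence in the window: #13 on November 2, 2024.
Occurrences #3 through #13: 11 in total.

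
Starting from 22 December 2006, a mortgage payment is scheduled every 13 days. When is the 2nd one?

4 January 2007

The 2nd occurrence is 1 interval after the first: 1 × 13 = 13 days after 22 December 2006.
December has 31 days — 9 days to the end of December leaves 4.
4 days into January → 4 January 2007.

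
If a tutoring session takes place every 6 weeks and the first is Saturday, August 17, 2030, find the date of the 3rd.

November 9, 2030

The 3rd occurrence is 2 intervals after the first: 2 × 42 = 84 days after August 17, 2030.
August has 31 days — 14 days to the end of August leaves 70.
September has 30 days (40 left).
October has 31 days (9 left).
9 days into November → November 9, 2030.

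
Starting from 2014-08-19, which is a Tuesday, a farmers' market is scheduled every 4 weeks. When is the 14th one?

The 14th occurrence is 13 intervals after the first: 13 × 28 = 364 days after 2014-08-19.
August has 31 days — 12 days to the end of August leaves 352.
September has 30 days (322 left).
October has 31 days (291 left).
November has 30 days (261 left).
December has 31 days (230 left).
January has 31 days (199 left).
February has 28 days (171 left).
March has 31 days (140 left).
April has 30 days (110 left).
May has 31 days (79 left).
June has 30 days (49 left).
July has 31 days (18 left).
18 days into August → 2015-08-18.

2015-08-18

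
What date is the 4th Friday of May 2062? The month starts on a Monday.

May 2062 begins on a Monday, so the first Friday is May 5 (4 days later).
The 4th Friday is 3 weeks later: 5 + 21 = 26.

May 26, 2062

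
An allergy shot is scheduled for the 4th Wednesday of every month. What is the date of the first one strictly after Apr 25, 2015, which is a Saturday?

Apr 2015 starts on a Wednesday; its first Wednesday is the 1st, so the 4th Wednesday is the 22nd — Apr 22, 2015.
That is not after Apr 25, 2015, so look at May 2015.
May 2015 starts on a Friday; its first Wednesday is the 6th, so the 4th Wednesday is the 27th — May 27, 2015.

May 27, 2015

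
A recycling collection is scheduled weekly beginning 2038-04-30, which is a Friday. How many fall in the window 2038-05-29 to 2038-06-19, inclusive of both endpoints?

Occurrences land 7·i days after 2038-04-30 for i = 0, 1, 2, …
2038-05-29 is 29 days after the start; 29 ÷ 7 = 4 remainder 1; since the remainder is 1, round up to i = 5. First occurrence in the window: #6 on 2038-06-04 (5×7 = 35 days in).
2038-06-19 is 50 days after the start; 50 ÷ 7 = 7 remainder 1. Last occurrence in the window: #8 on 2038-06-18.
Occurrences #6 through #8: 3 in total.

3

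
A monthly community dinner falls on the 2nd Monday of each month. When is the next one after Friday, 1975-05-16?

1975-06-09

May 1975 starts on a Thursday; its first Monday is the 5th, so the 2nd Monday is the 12th — 1975-05-12.
That is not after 1975-05-16, so look at June 1975.
June 1975 starts on a Sunday; its first Monday is the 2nd, so the 2nd Monday is the 9th — 1975-06-09.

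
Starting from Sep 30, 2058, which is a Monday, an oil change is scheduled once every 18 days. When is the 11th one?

The 11th occurrence is 10 intervals after the first: 10 × 18 = 180 days after Sep 30, 2058.
Sep has 30 days — 0 days to the end of Sep leaves 180.
Oct has 31 days (149 left).
Nov has 30 days (119 left).
Dec has 31 days (88 left).
Jan has 31 days (57 left).
Feb has 28 days (29 left).
29 days into Mar → Mar 29, 2059.

Mar 29, 2059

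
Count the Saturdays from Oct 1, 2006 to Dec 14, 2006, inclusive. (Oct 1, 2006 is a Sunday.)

Oct 1, 2006 is a Sunday; the first Saturday on or after it is Oct 7, 2006 (6 days later).
From Oct 7, 2006 to Dec 14, 2006: 24 + 30 + 14 = 68 days (rest of Oct, Nov, Dec).
68 ÷ 7 = 9 full weeks with remainder 5, so 9 more Saturdays after the first → 10.

10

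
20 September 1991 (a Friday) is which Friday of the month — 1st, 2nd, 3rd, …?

Day 20 falls in week ⌈20/7⌉ of the month.
Days 1–7 hold the 1st Friday, 8–14 the 2nd, 15–21 the 3rd, 22–28 the 4th, 29–31 the 5th.
20 is in the range for the 3rd.

3rd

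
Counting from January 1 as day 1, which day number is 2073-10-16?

289

Days in months before October: 31 + 28 + 31 + 30 + 31 + 30 + 31 + 31 + 30 = 273.
Plus 16 days into October → day 289.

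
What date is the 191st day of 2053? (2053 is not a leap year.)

Jan has 31 days (191 − 31 = 160 remain).
Feb has 28 days (160 − 28 = 132 remain).
Mar has 31 days (132 − 31 = 101 remain).
Apr has 30 days (101 − 30 = 71 remain).
May has 31 days (71 − 31 = 40 remain).
Jun has 30 days (40 − 30 = 10 remain).
10 into Jul → Jul 10.

Jul 10, 2053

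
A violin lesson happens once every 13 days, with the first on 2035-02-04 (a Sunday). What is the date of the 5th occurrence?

2035-03-28

The 5th occurrence is 4 intervals after the first: 4 × 13 = 52 days after 2035-02-04.
February has 28 days — 24 days to the end of February leaves 28.
28 days into March → 2035-03-28.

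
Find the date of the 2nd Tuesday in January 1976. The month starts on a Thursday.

January 13, 1976

January 1976 begins on a Thursday, so the first Tuesday is January 6 (5 days later).
The 2nd Tuesday is 1 weeks later: 6 + 7 = 13.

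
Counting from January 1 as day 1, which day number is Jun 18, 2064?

170

Days in months before Jun: 31 + 29 + 31 + 30 + 31 = 152.
Plus 18 days into Jun → day 170.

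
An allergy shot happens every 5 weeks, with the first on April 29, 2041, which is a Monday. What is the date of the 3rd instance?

July 8, 2041

The 3rd occurrence is 2 intervals after the first: 2 × 35 = 70 days after April 29, 2041.
April has 30 days — 1 day to the end of April leaves 69.
May has 31 days (38 left).
June has 30 days (8 left).
8 days into July → July 8, 2041.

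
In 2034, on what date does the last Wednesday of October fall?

2034-10-25

October 2034 begins on a Sunday, so the first Wednesday is October 4 (3 days later).
October 2034 has 31 days. Adding weeks: 4, 11, 18, 25 — the last one ≤ 31 is the 25th.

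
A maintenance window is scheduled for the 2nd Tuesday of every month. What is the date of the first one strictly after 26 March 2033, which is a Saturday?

March 2033 starts on a Tuesday; its first Tuesday is the 1st, so the 2nd Tuesday is the 8th — 8 March 2033.
That is not after 26 March 2033, so look at April 2033.
April 2033 starts on a Friday; its first Tuesday is the 5th, so the 2nd Tuesday is the 12th — 12 April 2033.

12 April 2033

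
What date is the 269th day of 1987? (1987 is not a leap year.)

26 September 1987

January has 31 days (269 − 31 = 238 remain).
February has 28 days (238 − 28 = 210 remain).
March has 31 days (210 − 31 = 179 remain).
April has 30 days (179 − 30 = 149 remain).
May has 31 days (149 − 31 = 118 remain).
June has 30 days (118 − 30 = 88 remain).
July has 31 days (88 − 31 = 57 remain).
August has 31 days (57 − 31 = 26 remain).
26 into September → September 26.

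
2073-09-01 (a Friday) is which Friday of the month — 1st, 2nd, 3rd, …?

Day 1 falls in week ⌈1/7⌉ of the month.
Days 1–7 hold the 1st Friday, 8–14 the 2nd, 15–21 the 3rd, 22–28 the 4th, 29–31 the 5th.
1 is in the range for the 1st.

1st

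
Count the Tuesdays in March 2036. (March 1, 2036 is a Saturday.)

March 1, 2036 is a Saturday; the first Tuesday on or after it is March 4, 2036 (3 days later).
From March 4, 2036 to March 31, 2036 is 31 − 4 = 27 days.
27 ÷ 7 = 3 full weeks with remainder 6, so 3 more Tuesdays after the first → 4.

4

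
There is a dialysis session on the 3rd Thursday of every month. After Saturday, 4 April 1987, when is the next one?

16 April 1987

April 1987 starts on a Wednesday; its first Thursday is the 2nd, so the 3rd Thursday is the 16th — 16 April 1987.
16 April 1987 is after 4 April 1987, so that is the next one.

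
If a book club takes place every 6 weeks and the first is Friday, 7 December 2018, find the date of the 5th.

24 May 2019

The 5th occurrence is 4 intervals after the first: 4 × 42 = 168 days after 7 December 2018.
December has 31 days — 24 days to the end of December leaves 144.
January has 31 days (113 left).
February has 28 days (85 left).
March has 31 days (54 left).
April has 30 days (24 left).
24 days into May → 24 May 2019.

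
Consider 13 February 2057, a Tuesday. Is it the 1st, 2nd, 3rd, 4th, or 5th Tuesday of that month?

2nd

Day 13 falls in week ⌈13/7⌉ of the month.
Days 1–7 hold the 1st Tuesday, 8–14 the 2nd, 15–21 the 3rd, 22–28 the 4th, 29–31 the 5th.
13 is in the range for the 2nd.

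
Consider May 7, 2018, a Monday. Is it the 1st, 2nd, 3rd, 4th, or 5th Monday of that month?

Day 7 falls in week ⌈7/7⌉ of the month.
Days 1–7 hold the 1st Monday, 8–14 the 2nd, 15–21 the 3rd, 22–28 the 4th, 29–31 the 5th.
7 is in the range for the 1st.

1st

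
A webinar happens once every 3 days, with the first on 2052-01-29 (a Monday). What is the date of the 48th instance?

2052-06-18

The 48th occurrence is 47 intervals after the first: 47 × 3 = 141 days after 2052-01-29.
January has 31 days — 2 days to the end of January leaves 139.
February has 29 days (110 left).
March has 31 days (79 left).
April has 30 days (49 left).
May has 31 days (18 left).
18 days into June → 2052-06-18.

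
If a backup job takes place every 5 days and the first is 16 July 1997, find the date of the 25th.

13 November 1997

The 25th occurrence is 24 intervals after the first: 24 × 5 = 120 days after 16 July 1997.
July has 31 days — 15 days to the end of July leaves 105.
August has 31 days (74 left).
September has 30 days (44 left).
October has 31 days (13 left).
13 days into November → 13 November 1997.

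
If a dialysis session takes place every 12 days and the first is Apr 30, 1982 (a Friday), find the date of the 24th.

The 24th occurrence is 23 intervals after the first: 23 × 12 = 276 days after Apr 30, 1982.
Apr has 30 days — 0 days to the end of Apr leaves 276.
May has 31 days (245 left).
Jun has 30 days (215 left).
Jul has 31 days (184 left).
Aug has 31 days (153 left).
Sep has 30 days (123 left).
Oct has 31 days (92 left).
Nov has 30 days (62 left).
Dec has 31 days (31 left).
31 days into Jan → Jan 31, 1983.

Jan 31, 1983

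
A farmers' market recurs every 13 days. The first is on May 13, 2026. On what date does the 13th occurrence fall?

October 16, 2026

The 13th occurrence is 12 intervals after the first: 12 × 13 = 156 days after May 13, 2026.
May has 31 days — 18 days to the end of May leaves 138.
June has 30 days (108 left).
July has 31 days (77 left).
August has 31 days (46 left).
September has 30 days (16 left).
16 days into October → October 16, 2026.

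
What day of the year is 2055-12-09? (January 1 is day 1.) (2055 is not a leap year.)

343

Days in months before December: 31 + 28 + 31 + 30 + 31 + 30 + 31 + 31 + 30 + 31 + 30 = 334.
Plus 9 days into December → day 343.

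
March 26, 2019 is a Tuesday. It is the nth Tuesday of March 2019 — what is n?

4th

Day 26 falls in week ⌈26/7⌉ of the month.
Days 1–7 hold the 1st Tuesday, 8–14 the 2nd, 15–21 the 3rd, 22–28 the 4th, 29–31 the 5th.
26 is in the range for the 4th.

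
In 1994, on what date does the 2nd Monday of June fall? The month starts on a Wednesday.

13 June 1994

June 1994 begins on a Wednesday, so the first Monday is June 6 (5 days later).
The 2nd Monday is 1 weeks later: 6 + 7 = 13.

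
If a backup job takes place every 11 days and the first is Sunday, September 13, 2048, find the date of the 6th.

The 6th occurrence is 5 intervals after the first: 5 × 11 = 55 days after September 13, 2048.
September has 30 days — 17 days to the end of September leaves 38.
October has 31 days (7 left).
7 days into November → November 7, 2048.

November 7, 2048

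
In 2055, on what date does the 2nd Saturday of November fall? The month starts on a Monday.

13 November 2055

November 2055 begins on a Monday, so the first Saturday is November 6 (5 days later).
The 2nd Saturday is 1 weeks later: 6 + 7 = 13.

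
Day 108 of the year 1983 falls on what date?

January has 31 days (108 − 31 = 77 remain).
February has 28 days (77 − 28 = 49 remain).
March has 31 days (49 − 31 = 18 remain).
18 into April → April 18.

1983-04-18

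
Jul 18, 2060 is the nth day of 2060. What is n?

Days in months before Jul: 31 + 29 + 31 + 30 + 31 + 30 = 182.
Plus 18 days into Jul → day 200.

200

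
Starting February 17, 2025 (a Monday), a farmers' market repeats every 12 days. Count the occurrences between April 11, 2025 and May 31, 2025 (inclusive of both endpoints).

Occurrences land 12·i days after February 17, 2025 for i = 0, 1, 2, …
April 11, 2025 is 53 days after the start; 53 ÷ 12 = 4 remainder 5; since the remainder is 5, round up to i = 5. First occurrence in the window: #6 on April 18, 2025 (5×12 = 60 days in).
May 31, 2025 is 103 days after the start; 103 ÷ 12 = 8 remainder 7. Last occurrence in the window: #9 on May 24, 2025.
Occurrences #6 through #9: 4 in total.

4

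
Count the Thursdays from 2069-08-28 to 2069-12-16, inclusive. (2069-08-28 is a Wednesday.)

16

2069-08-28 is a Wednesday; the first Thursday on or after it is 2069-08-29 (1 day later).
From 2069-08-29 to 2069-12-16: 2 + 30 + 31 + 30 + 16 = 109 days (rest of August, September, October, November, December).
109 ÷ 7 = 15 full weeks with remainder 4, so 15 more Thursdays after the first → 16.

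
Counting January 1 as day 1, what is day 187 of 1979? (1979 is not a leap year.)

January has 31 days (187 − 31 = 156 remain).
February has 28 days (156 − 28 = 128 remain).
March has 31 days (128 − 31 = 97 remain).
April has 30 days (97 − 30 = 67 remain).
May has 31 days (67 − 31 = 36 remain).
June has 30 days (36 − 30 = 6 remain).
6 into July → July 6.

6 July 1979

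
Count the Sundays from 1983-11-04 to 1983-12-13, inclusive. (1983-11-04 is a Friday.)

1983-11-04 is a Friday; the first Sunday on or after it is 1983-11-06 (2 days later).
From 1983-11-06 to 1983-12-13: 24 + 13 = 37 days (rest of November, December).
37 ÷ 7 = 5 full weeks with remainder 2, so 5 more Sundays after the first → 6.

6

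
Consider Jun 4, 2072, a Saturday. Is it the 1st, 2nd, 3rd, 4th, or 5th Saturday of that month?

Day 4 falls in week ⌈4/7⌉ of the month.
Days 1–7 hold the 1st Saturday, 8–14 the 2nd, 15–21 the 3rd, 22–28 the 4th, 29–31 the 5th.
4 is in the range for the 1st.

1st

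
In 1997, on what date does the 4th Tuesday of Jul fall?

Jul 22, 1997

Jul 1997 begins on a Tuesday, so the first Tuesday is Jul 1.
The 4th Tuesday is 3 weeks later: 1 + 21 = 22.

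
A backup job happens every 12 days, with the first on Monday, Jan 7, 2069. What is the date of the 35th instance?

Feb 19, 2070

The 35th occurrence is 34 intervals after the first: 34 × 12 = 408 days after Jan 7, 2069.
Jan has 31 days — 24 days to the end of Jan leaves 384.
Feb has 28 days (356 left).
Mar has 31 days (325 left).
Apr has 30 days (295 left).
May has 31 days (264 left).
Jun has 30 days (234 left).
Jul has 31 days (203 left).
Aug has 31 days (172 left).
Sep has 30 days (142 left).
Oct has 31 days (111 left).
Nov has 30 days (81 left).
Dec has 31 days (50 left).
Jan has 31 days (19 left).
19 days into Feb → Feb 19, 2070.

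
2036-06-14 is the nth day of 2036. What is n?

Days in months before June: 31 + 29 + 31 + 30 + 31 = 152.
Plus 14 days into June → day 166.

166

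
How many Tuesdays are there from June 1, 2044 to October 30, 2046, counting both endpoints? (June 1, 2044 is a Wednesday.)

June 1, 2044 is a Wednesday; the first Tuesday on or after it is June 7, 2044 (6 days later).
From June 7, 2044 to October 30, 2046: 207 + 365 + 303 = 875 days (rest of 2044, 2045, to October 30, 2046 in 2046).
875 ÷ 7 = 125 full weeks with remainder 0, so 125 more Tuesdays after the first → 126.

126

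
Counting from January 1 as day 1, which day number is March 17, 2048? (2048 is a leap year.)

77

Days in months before March: 31 + 29 = 60.
Plus 17 days into March → day 77.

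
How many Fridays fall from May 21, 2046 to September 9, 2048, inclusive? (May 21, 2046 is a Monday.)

120

May 21, 2046 is a Monday; the first Friday on or after it is May 25, 2046 (4 days later).
From May 25, 2046 to September 9, 2048: 220 + 365 + 253 = 838 days (rest of 2046, 2047, to September 9, 2048 in 2048).
838 ÷ 7 = 119 full weeks with remainder 5, so 119 more Fridays after the first → 120.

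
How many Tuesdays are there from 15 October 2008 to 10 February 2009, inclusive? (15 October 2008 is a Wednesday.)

17

15 October 2008 is a Wednesday; the first Tuesday on or after it is 21 October 2008 (6 days later).
From 21 October 2008 to 10 February 2009: 10 + 30 + 31 + 31 + 10 = 112 days (rest of October, November, December, January, February).
112 ÷ 7 = 16 full weeks with remainder 0, so 16 more Tuesdays after the first → 17.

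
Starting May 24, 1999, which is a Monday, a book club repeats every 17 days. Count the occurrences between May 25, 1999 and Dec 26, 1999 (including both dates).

Occurrences land 17·i days after May 24, 1999 for i = 0, 1, 2, …
May 25, 1999 is 1 day after the start; 1 ÷ 17 = 0 remainder 1; since the remainder is 1, round up to i = 1. First occurrence in the window: #2 on Jun 10, 1999 (1×17 = 17 days in).
Dec 26, 1999 is 216 days after the start; 216 ÷ 17 = 12 remainder 12. Last occurrence in the window: #13 on Dec 14, 1999.
Occurrences #2 through #13: 12 in total.

12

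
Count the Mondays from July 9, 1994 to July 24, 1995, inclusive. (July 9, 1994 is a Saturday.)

55

July 9, 1994 is a Saturday; the first Monday on or after it is July 11, 1994 (2 days later).
From July 11, 1994 to July 24, 1995: 173 + 205 = 378 days (rest of 1994, to July 24, 1995 in 1995).
378 ÷ 7 = 54 full weeks with remainder 0, so 54 more Mondays after the first → 55.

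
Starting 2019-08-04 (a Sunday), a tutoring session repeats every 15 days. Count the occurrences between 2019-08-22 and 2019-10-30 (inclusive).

4

Occurrences land 15·i days after 2019-08-04 for i = 0, 1, 2, …
2019-08-22 is 18 days after the start; 18 ÷ 15 = 1 remainder 3; since the remainder is 3, round up to i = 2. First occurrence in the window: #3 on 2019-09-03 (2×15 = 30 days in).
2019-10-30 is 87 days after the start; 87 ÷ 15 = 5 remainder 12. Last occurrence in the window: #6 on 2019-10-18.
Occurrences #3 through #6: 4 in total.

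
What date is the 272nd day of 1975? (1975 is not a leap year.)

Jan has 31 days (272 − 31 = 241 remain).
Feb has 28 days (241 − 28 = 213 remain).
Mar has 31 days (213 − 31 = 182 remain).
Apr has 30 days (182 − 30 = 152 remain).
May has 31 days (152 − 31 = 121 remain).
Jun has 30 days (121 − 30 = 91 remain).
Jul has 31 days (91 − 31 = 60 remain).
Aug has 31 days (60 − 31 = 29 remain).
29 into Sep → Sep 29.

Sep 29, 1975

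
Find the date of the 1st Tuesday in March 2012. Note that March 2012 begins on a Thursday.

6 March 2012

March 2012 begins on a Thursday, so the first Tuesday is March 6 (5 days later).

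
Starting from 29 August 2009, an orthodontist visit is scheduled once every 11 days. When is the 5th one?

12 October 2009

The 5th occurrence is 4 intervals after the first: 4 × 11 = 44 days after 29 August 2009.
August has 31 days — 2 days to the end of August leaves 42.
September has 30 days (12 left).
12 days into October → 12 October 2009.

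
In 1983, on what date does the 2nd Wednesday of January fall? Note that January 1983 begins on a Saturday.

January 1983 begins on a Saturday, so the first Wednesday is January 5 (4 days later).
The 2nd Wednesday is 1 weeks later: 5 + 7 = 12.

1983-01-12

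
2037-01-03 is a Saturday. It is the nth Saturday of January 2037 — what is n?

Day 3 falls in week ⌈3/7⌉ of the month.
Days 1–7 hold the 1st Saturday, 8–14 the 2nd, 15–21 the 3rd, 22–28 the 4th, 29–31 the 5th.
3 is in the range for the 1st.

1st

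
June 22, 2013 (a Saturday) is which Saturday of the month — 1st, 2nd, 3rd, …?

4th

Day 22 falls in week ⌈22/7⌉ of the month.
Days 1–7 hold the 1st Saturday, 8–14 the 2nd, 15–21 the 3rd, 22–28 the 4th, 29–31 the 5th.
22 is in the range for the 4th.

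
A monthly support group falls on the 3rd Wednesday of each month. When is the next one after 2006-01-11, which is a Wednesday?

2006-01-18

January 2006 starts on a Sunday; its first Wednesday is the 4th, so the 3rd Wednesday is the 18th — 2006-01-18.
2006-01-18 is after 2006-01-11, so that is the next one.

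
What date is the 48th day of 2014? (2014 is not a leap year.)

January has 31 days (48 − 31 = 17 remain).
17 into February → February 17.

17 February 2014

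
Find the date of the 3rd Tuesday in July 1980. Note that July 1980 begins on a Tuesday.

July 1980 begins on a Tuesday, so the first Tuesday is July 1.
The 3rd Tuesday is 2 weeks later: 1 + 14 = 15.

July 15, 1980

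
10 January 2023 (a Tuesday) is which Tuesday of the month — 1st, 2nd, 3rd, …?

Day 10 falls in week ⌈10/7⌉ of the month.
Days 1–7 hold the 1st Tuesday, 8–14 the 2nd, 15–21 the 3rd, 22–28 the 4th, 29–31 the 5th.
10 is in the range for the 2nd.

2nd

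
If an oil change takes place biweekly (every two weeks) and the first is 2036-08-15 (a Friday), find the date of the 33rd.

2037-11-06

The 33rd occurrence is 32 intervals after the first: 32 × 14 = 448 days after 2036-08-15.
August has 31 days — 16 days to the end of August leaves 432.
From end of August to end of 2036 is 122 days (310 left).
January has 31 days (279 left).
February has 28 days (251 left).
March has 31 days (220 left).
April has 30 days (190 left).
May has 31 days (159 left).
June has 30 days (129 left).
July has 31 days (98 left).
August has 31 days (67 left).
September has 30 days (37 left).
October has 31 days (6 left).
6 days into November → 2037-11-06.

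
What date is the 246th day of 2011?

3 September 2011

January has 31 days (246 − 31 = 215 remain).
February has 28 days (215 − 28 = 187 remain).
March has 31 days (187 − 31 = 156 remain).
April has 30 days (156 − 30 = 126 remain).
May has 31 days (126 − 31 = 95 remain).
June has 30 days (95 − 30 = 65 remain).
July has 31 days (65 − 31 = 34 remain).
August has 31 days (34 − 31 = 3 remain).
3 into September → September 3.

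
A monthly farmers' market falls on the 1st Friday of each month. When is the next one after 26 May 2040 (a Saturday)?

May 2040 starts on a Tuesday, so its 1st Friday is 4 May 2040 (3 days in).
That is not after 26 May 2040, so look at June 2040.
June 2040 starts on a Friday, so its 1st Friday is 1 June 2040.

1 June 2040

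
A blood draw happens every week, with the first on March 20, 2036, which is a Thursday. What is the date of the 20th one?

The 20th occurrence is 19 intervals after the first: 19 × 7 = 133 days after March 20, 2036.
March has 31 days — 11 days to the end of March leaves 122.
April has 30 days (92 left).
May has 31 days (61 left).
June has 30 days (31 left).
31 days into July → July 31, 2036.

July 31, 2036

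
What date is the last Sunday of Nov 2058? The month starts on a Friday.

Nov 2058 begins on a Friday, so the first Sunday is Nov 3 (2 days later).
Nov 2058 has 30 days. Adding weeks: 3, 10, 17, 24 — the last one ≤ 30 is the 24th.

Nov 24, 2058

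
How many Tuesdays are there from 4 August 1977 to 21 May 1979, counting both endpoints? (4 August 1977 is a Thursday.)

93

4 August 1977 is a Thursday; the first Tuesday on or after it is 9 August 1977 (5 days later).
From 9 August 1977 to 21 May 1979: 144 + 365 + 141 = 650 days (rest of 1977, 1978, to 21 May 1979 in 1979).
650 ÷ 7 = 92 full weeks with remainder 6, so 92 more Tuesdays after the first → 93.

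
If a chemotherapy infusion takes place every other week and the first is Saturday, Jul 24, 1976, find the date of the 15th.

The 15th occurrence is 14 intervals after the first: 14 × 14 = 196 days after Jul 24, 1976.
Jul has 31 days — 7 days to the end of Jul leaves 189.
Aug has 31 days (158 left).
Sep has 30 days (128 left).
Oct has 31 days (97 left).
Nov has 30 days (67 left).
Dec has 31 days (36 left).
Jan has 31 days (5 left).
5 days into Feb → Feb 5, 1977.

Feb 5, 1977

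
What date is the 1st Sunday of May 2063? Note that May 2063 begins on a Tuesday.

May 2063 begins on a Tuesday, so the first Sunday is May 6 (5 days later).

May 6, 2063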